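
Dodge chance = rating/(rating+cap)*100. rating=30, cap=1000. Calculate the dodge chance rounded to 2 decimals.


dodge% = 30 / (30 + 1000) * 100
= 30 / 1030 * 100
= 0.029126 * 100
= 2.91%

2.91%


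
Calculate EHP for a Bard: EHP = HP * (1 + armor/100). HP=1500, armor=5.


EHP = 1500 * (1 + 5/100)
= 1500 * (1 + 0.05)
= 1500 * 1.05
= 1575.0

1575.0 EHP


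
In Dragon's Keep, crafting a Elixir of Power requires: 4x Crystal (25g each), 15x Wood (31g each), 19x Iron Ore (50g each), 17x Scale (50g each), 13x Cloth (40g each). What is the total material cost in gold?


Cost breakdown:
  Crystal: 4 * 25 = 100
  Wood: 15 * 31 = 465
  Iron Ore: 19 * 50 = 950
  Scale: 17 * 50 = 850
  Cloth: 13 * 40 = 520
Total = 100 + 465 + 950 + 850 + 520 = 2885

2885 gold


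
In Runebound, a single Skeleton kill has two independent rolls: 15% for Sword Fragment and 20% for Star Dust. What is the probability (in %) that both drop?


For independent events, P(both) = P(A) * P(B)
= 15% * 20%
= 300 / 100 %
= 3.0%

3.0%


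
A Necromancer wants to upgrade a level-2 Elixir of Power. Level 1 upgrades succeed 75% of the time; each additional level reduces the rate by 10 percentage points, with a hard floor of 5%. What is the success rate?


raw_rate = 75 - 10 * (2 - 1)
= 75 - 10 * 1
= 75 - 10
= 65
Apply floor: max(65, 5) = 65%

65%


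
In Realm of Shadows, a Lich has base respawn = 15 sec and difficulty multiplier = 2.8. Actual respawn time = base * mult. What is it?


Respawn time = base * multiplier
= 15 * 2.8
= 42.0 seconds

42.0 seconds


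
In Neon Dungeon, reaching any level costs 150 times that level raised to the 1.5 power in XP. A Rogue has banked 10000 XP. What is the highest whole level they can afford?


XP = 150 * level^1.5, so level = (XP / 150)^(1/1.5)
= (10000 / 150)^(1/1.5)
= 66.6667^0.6667
= 16.4414
Floor: level = 16

level 16


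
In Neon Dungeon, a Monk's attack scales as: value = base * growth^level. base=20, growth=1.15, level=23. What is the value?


value = base * growth^level
= 20 * 1.15^23
= 20 * 24.891458
= 497.83

497.83 attack


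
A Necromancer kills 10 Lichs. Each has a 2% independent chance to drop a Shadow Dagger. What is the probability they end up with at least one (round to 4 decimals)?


P(at least one) = 1 - P(none) = 1 - (1-p)^n
p = 2/100 = 0.02
1 - p = 0.98
(1 - p)^10 = 0.98^10 = 0.817073
P(at least one) = 1 - 0.817073 = 0.1829

0.1829


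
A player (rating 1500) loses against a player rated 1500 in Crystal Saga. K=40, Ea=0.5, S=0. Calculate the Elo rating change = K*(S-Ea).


Elo update: delta = K * (S - Ea), where S = 0 (loses)
S - Ea = 0 - 0.5 = -0.5
Rating change = 40 * -0.5
= -20.00

-20.00 rating points


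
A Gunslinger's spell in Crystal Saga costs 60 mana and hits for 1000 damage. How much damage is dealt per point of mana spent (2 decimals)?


Efficiency = damage / mana
= 1000 / 60
= 16.67

16.67 dmg/mana


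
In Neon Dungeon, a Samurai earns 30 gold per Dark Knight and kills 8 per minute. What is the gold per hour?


Gold per minute = 30 * 8 = 240
Gold per hour = 240 * 60 = 14400

14400 gold/hour


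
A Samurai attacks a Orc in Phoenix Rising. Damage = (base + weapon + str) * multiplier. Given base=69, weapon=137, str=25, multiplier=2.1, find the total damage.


Sum base + weapon + str = 69 + 137 + 25 = 231
Multiply by 2.1:
231 * 2.1 = 485.1

485.1 damage


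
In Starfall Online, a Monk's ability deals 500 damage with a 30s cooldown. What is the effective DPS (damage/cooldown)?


DPS = damage / cooldown
= 500 / 30
= 16.67

16.67 DPS


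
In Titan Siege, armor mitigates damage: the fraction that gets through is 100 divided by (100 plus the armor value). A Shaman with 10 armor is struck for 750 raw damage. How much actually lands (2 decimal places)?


actual = 750 * 100 / (100 + 10)
= 750 * 100 / 110
= 75000 / 110
= 681.82

681.82 damage


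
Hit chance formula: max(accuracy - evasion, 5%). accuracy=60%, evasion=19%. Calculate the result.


accuracy - evasion = 60 - 19 = 41
Apply floor: max(41, 5) = 41
Hit chance = 41%

41%


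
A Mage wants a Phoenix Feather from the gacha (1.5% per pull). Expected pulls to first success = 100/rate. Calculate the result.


Expected pulls for a geometric distribution = 1/p = 100 / rate%
= 100 / 1.5
= 66.67

66.67 pulls


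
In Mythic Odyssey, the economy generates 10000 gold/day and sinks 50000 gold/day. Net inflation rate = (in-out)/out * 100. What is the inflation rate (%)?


Net gold = 10000 - 50000 = -40000
Inflation rate = net / sunk * 100 = -40000 / 50000 * 100
= -0.8 * 100
= -80.00%

-80.00%


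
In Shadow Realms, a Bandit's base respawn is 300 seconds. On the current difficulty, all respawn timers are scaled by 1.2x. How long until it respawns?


Respawn time = base * multiplier
= 300 * 1.2
= 360.0 seconds

360.0 seconds


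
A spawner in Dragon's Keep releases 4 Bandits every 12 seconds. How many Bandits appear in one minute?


Spawns per minute = count * (60 / interval)
= 4 * (60 / 12)
= 4 * 5.0
= 20.0

20.0 per minute


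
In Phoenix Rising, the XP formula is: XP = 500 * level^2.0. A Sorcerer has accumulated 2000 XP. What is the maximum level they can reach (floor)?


XP = 500 * level^2.0, so level = (XP / 500)^(1/2.0)
= (2000 / 500)^(1/2.0)
= 4.0^0.5
= 2.0
Floor: level = 2

level 2


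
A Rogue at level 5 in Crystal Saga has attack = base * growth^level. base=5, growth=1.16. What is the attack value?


value = base * growth^level
= 5 * 1.16^5
= 5 * 2.100342
= 10.50

10.50 attack


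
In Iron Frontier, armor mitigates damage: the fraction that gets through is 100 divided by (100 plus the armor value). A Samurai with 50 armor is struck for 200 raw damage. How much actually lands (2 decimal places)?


actual = 200 * 100 / (100 + 50)
= 200 * 100 / 150
= 20000 / 150
= 133.33

133.33 damage


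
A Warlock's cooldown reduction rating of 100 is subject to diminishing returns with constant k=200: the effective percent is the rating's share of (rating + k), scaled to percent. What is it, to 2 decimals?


effective% = rating / (rating + k) * 100
= 100 / (100 + 200) * 100
= 100 / 300 * 100
= 0.333333 * 100
= 33.33%

33.33%


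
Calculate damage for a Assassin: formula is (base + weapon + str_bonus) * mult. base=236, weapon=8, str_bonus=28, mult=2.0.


Sum base + weapon + str = 236 + 8 + 28 = 272
Multiply by 2.0:
272 * 2.0 = 544.0

544.0 damage


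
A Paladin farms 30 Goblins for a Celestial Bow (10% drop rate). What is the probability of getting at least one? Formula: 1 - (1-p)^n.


P(at least one) = 1 - P(none) = 1 - (1-p)^n
p = 10/100 = 0.1
1 - p = 0.9
(1 - p)^30 = 0.9^30 = 0.042391
P(at least one) = 1 - 0.042391 = 0.9576

0.9576


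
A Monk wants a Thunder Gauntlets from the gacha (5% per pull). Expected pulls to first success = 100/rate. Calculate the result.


Expected pulls for a geometric distribution = 1/p = 100 / rate%
= 100 / 5
= 20.0

20.0 pulls


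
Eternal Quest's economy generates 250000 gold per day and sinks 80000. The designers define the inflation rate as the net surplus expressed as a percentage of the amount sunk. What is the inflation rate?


Net gold = 250000 - 80000 = 170000
Inflation rate = net / sunk * 100 = 170000 / 80000 * 100
= 2.125 * 100
= 212.50%

212.50%


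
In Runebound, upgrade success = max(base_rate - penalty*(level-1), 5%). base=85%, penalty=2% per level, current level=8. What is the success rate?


raw_rate = 85 - 2 * (8 - 1)
= 85 - 2 * 7
= 85 - 14
= 71
Apply floor: max(71, 5) = 71%

71%


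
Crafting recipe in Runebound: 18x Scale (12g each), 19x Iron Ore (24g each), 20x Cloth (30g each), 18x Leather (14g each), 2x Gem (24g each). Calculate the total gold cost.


Cost breakdown:
  Scale: 18 * 12 = 216
  Iron Ore: 19 * 24 = 456
  Cloth: 20 * 30 = 600
  Leather: 18 * 14 = 252
  Gem: 2 * 24 = 48
Total = 216 + 456 + 600 + 252 + 48 = 1572

1572 gold


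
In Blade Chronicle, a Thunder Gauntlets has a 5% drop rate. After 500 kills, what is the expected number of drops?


Expected drops = kills * (drop_rate / 100)
= 500 * (5 / 100)
= 500 * 0.05
= 25.0

25.0 drops


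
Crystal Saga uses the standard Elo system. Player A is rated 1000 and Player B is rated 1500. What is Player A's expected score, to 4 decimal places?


Elo expected score: Ea = 1/(1 + 10^((Rb-Ra)/400))
Rb - Ra = 1500 - 1000 = 500
(Rb-Ra)/400 = 500/400 = 1.25
10^1.25 = 17.782794
Ea = 1/(1 + 17.782794) = 1/18.782794 = 0.0532

0.0532


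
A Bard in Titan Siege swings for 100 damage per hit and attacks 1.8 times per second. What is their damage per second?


DPS = damage * attack_speed
= 100 * 1.8
= 180.0

180.0 DPS


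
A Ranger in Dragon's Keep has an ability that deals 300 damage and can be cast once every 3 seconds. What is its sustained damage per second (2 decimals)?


DPS = damage / cooldown
= 300 / 3
= 100.00

100.00 DPS


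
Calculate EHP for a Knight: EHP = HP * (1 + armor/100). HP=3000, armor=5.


EHP = 3000 * (1 + 5/100)
= 3000 * (1 + 0.05)
= 3000 * 1.05
= 3150.0

3150.0 EHP


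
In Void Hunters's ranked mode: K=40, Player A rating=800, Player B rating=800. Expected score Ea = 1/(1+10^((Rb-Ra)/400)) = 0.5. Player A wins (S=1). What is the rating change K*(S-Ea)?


Elo update: delta = K * (S - Ea), where S = 1 (wins)
S - Ea = 1 - 0.5 = 0.5
Rating change = 40 * 0.5
= 20.00

20.00 rating points


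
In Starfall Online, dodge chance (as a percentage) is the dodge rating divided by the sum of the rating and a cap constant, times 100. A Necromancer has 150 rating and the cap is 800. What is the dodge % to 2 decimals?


dodge% = 150 / (150 + 800) * 100
= 150 / 950 * 100
= 0.157895 * 100
= 15.79%

15.79%


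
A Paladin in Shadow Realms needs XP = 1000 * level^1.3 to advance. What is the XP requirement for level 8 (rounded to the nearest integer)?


XP = 1000 * level^1.3
Substitute level = 8:
XP = 1000 * 8^1.3
= 1000 * 14.9285
= 14929

14929 XP


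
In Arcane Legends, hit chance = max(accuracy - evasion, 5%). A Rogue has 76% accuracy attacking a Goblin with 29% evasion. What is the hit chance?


accuracy - evasion = 76 - 29 = 47
Apply floor: max(47, 5) = 47
Hit chance = 47%

47%


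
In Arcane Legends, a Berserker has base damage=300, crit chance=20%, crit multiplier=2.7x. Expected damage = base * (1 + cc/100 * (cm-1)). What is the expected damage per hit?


E[dmg] = base * (1 + crit_chance * (crit_mult - 1))
cc as decimal = 20/100 = 0.2
cm - 1 = 2.7 - 1 = 1.7
Bonus factor = 0.2 * 1.7 = 0.34
Total multiplier = 1 + 0.34 = 1.34
Expected damage = 300 * 1.34 = 402.00

402.00 damage


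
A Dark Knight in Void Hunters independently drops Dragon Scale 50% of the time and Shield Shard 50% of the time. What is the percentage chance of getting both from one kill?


For independent events, P(both) = P(A) * P(B)
= 50% * 50%
= 2500 / 100 %
= 25.0%

25.0%


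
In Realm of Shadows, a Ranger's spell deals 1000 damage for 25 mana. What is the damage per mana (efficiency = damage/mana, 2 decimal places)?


Efficiency = damage / mana
= 1000 / 25
= 40.00

40.00 dmg/mana


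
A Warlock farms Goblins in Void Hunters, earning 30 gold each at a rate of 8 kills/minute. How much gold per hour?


Gold per minute = 30 * 8 = 240
Gold per hour = 240 * 60 = 14400

14400 gold/hour


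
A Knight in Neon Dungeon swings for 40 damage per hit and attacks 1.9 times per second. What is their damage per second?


DPS = damage * attack_speed
= 40 * 1.9
= 76.0

76.0 DPS


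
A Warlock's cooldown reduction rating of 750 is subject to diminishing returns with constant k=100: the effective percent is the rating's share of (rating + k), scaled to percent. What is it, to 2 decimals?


effective% = rating / (rating + k) * 100
= 750 / (750 + 100) * 100
= 750 / 850 * 100
= 0.882353 * 100
= 88.24%

88.24%


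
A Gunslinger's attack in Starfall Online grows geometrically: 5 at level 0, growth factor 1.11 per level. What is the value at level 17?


value = base * growth^level
= 5 * 1.11^17
= 5 * 5.895093
= 29.48

29.48 attack


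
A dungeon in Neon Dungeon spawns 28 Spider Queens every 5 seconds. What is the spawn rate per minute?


Spawns per minute = count * (60 / interval)
= 28 * (60 / 5)
= 28 * 12.0
= 336.0

336.0 per minute


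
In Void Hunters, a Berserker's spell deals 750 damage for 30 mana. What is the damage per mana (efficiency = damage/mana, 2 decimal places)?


Efficiency = damage / mana
= 750 / 30
= 25.00

25.00 dmg/mana


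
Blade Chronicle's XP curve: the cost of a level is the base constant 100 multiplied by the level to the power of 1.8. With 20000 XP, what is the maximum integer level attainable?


XP = 100 * level^1.8, so level = (XP / 100)^(1/1.8)
= (20000 / 100)^(1/1.8)
= 200.0^0.5556
= 18.9824
Floor: level = 18

level 18


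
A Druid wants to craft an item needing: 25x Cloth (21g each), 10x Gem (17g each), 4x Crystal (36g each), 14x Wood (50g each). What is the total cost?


Cost breakdown:
  Cloth: 25 * 21 = 525
  Gem: 10 * 17 = 170
  Crystal: 4 * 36 = 144
  Wood: 14 * 50 = 700
Total = 525 + 170 + 144 + 700 = 1539

1539 gold


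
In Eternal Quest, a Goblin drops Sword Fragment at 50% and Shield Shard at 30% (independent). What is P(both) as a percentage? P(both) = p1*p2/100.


For independent events, P(both) = P(A) * P(B)
= 50% * 30%
= 1500 / 100 %
= 15.0%

15.0%


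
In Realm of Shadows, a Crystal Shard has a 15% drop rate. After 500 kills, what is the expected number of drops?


Expected drops = kills * (drop_rate / 100)
= 500 * (15 / 100)
= 500 * 0.15
= 75.0

75.0 drops


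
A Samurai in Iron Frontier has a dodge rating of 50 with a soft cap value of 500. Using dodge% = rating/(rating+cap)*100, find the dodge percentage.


dodge% = 50 / (50 + 500) * 100
= 50 / 550 * 100
= 0.090909 * 100
= 9.09%

9.09%


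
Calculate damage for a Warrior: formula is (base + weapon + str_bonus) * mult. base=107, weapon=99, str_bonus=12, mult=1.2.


Sum base + weapon + str = 107 + 99 + 12 = 218
Multiply by 1.2:
218 * 1.2 = 261.6

261.6 damage


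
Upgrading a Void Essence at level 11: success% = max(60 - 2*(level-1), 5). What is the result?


raw_rate = 60 - 2 * (11 - 1)
= 60 - 2 * 10
= 60 - 20
= 40
Apply floor: max(40, 5) = 40%

40%


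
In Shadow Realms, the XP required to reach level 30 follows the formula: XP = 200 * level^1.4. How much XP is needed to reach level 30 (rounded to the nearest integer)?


XP = 200 * level^1.4
Substitute level = 30:
XP = 200 * 30^1.4
= 200 * 116.9418
= 23388

23388 XP


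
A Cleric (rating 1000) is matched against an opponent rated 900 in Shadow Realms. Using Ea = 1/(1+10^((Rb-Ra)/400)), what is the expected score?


Elo expected score: Ea = 1/(1 + 10^((Rb-Ra)/400))
Rb - Ra = 900 - 1000 = -100
(Rb-Ra)/400 = -100/400 = -0.25
10^-0.25 = 0.562341
Ea = 1/(1 + 0.562341) = 1/1.562341 = 0.6401

0.6401


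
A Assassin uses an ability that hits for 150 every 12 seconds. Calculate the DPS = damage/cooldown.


DPS = damage / cooldown
= 150 / 12
= 12.50

12.50 DPS


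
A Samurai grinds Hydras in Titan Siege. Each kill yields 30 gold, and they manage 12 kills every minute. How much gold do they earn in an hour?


Gold per minute = 30 * 12 = 360
Gold per hour = 360 * 60 = 21600

21600 gold/hour


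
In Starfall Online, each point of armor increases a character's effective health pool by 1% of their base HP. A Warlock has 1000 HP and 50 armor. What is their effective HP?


EHP = 1000 * (1 + 50/100)
= 1000 * (1 + 0.5)
= 1000 * 1.5
= 1500.0

1500.0 EHP


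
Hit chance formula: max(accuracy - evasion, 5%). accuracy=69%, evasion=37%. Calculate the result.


accuracy - evasion = 69 - 37 = 32
Apply floor: max(32, 5) = 32
Hit chance = 32%

32%


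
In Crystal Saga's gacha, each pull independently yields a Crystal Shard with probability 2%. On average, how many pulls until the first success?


Expected pulls for a geometric distribution = 1/p = 100 / rate%
= 100 / 2
= 50.0

50.0 pulls


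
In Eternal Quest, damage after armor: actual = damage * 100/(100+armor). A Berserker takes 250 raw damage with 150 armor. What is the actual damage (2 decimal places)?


actual = 250 * 100 / (100 + 150)
= 250 * 100 / 250
= 25000 / 250
= 100.00

100.00 damage


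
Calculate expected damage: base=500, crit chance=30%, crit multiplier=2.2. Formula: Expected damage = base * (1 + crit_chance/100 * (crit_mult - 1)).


E[dmg] = base * (1 + crit_chance * (crit_mult - 1))
cc as decimal = 30/100 = 0.3
cm - 1 = 2.2 - 1 = 1.2
Bonus factor = 0.3 * 1.2 = 0.36
Total multiplier = 1 + 0.36 = 1.36
Expected damage = 500 * 1.36 = 680.00

680.00 damage


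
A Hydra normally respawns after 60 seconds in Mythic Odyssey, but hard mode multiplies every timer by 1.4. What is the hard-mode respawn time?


Respawn time = base * multiplier
= 60 * 1.4
= 84.0 seconds

84.0 seconds


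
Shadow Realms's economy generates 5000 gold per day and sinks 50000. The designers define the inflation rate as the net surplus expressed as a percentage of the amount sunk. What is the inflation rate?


Net gold = 5000 - 50000 = -45000
Inflation rate = net / sunk * 100 = -45000 / 50000 * 100
= -0.9 * 100
= -90.00%

-90.00%


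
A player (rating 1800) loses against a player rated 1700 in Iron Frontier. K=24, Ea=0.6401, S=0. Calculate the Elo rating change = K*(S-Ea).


Elo update: delta = K * (S - Ea), where S = 0 (loses)
S - Ea = 0 - 0.6401 = -0.6401
Rating change = 24 * -0.6401
= -15.36

-15.36 rating points


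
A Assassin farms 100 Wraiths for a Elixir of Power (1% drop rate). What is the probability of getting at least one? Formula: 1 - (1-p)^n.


P(at least one) = 1 - P(none) = 1 - (1-p)^n
p = 1/100 = 0.01
1 - p = 0.99
(1 - p)^100 = 0.99^100 = 0.366032
P(at least one) = 1 - 0.366032 = 0.6340

0.6340


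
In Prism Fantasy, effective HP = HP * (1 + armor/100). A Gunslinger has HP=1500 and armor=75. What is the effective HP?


EHP = 1500 * (1 + 75/100)
= 1500 * (1 + 0.75)
= 1500 * 1.75
= 2625.0

2625.0 EHP


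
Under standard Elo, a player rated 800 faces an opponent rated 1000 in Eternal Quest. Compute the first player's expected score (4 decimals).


Elo expected score: Ea = 1/(1 + 10^((Rb-Ra)/400))
Rb - Ra = 1000 - 800 = 200
(Rb-Ra)/400 = 200/400 = 0.5
10^0.5 = 3.162278
Ea = 1/(1 + 3.162278) = 1/4.162278 = 0.2403

0.2403


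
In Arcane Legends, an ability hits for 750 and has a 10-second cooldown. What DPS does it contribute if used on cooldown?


DPS = damage / cooldown
= 750 / 10
= 75.00

75.00 DPS


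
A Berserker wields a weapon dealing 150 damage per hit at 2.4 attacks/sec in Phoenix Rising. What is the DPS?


DPS = damage * attack_speed
= 150 * 2.4
= 360.0

360.0 DPS


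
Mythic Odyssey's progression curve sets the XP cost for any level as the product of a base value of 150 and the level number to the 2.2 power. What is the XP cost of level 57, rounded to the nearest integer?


XP = 150 * level^2.2
Substitute level = 57:
XP = 150 * 57^2.2
= 150 * 7293.3102
= 1093997

1093997 XP


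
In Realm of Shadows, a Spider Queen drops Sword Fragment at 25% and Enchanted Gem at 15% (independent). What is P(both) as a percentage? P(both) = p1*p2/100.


For independent events, P(both) = P(A) * P(B)
= 25% * 15%
= 375 / 100 %
= 3.75%

3.75%


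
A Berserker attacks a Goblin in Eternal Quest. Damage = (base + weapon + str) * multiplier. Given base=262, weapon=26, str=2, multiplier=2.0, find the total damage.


Sum base + weapon + str = 262 + 26 + 2 = 290
Multiply by 2.0:
290 * 2.0 = 580.0

580.0 damage


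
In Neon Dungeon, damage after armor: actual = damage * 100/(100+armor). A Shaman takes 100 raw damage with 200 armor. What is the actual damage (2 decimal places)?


actual = 100 * 100 / (100 + 200)
= 100 * 100 / 300
= 10000 / 300
= 33.33

33.33 damage


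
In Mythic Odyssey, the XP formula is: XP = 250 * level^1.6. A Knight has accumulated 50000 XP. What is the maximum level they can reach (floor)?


XP = 250 * level^1.6, so level = (XP / 250)^(1/1.6)
= (50000 / 250)^(1/1.6)
= 200.0^0.625
= 27.4248
Floor: level = 27

level 27


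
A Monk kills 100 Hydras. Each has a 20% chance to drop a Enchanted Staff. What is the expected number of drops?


Expected drops = kills * (drop_rate / 100)
= 100 * (20 / 100)
= 100 * 0.2
= 20.0

20.0 drops


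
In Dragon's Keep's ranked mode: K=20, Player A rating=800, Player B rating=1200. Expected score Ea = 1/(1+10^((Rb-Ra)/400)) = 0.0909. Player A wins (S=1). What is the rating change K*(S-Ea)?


Elo update: delta = K * (S - Ea), where S = 1 (wins)
S - Ea = 1 - 0.0909 = 0.9091
Rating change = 20 * 0.9091
= 18.18

18.18 rating points


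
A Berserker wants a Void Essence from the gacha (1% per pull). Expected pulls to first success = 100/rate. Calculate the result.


Expected pulls for a geometric distribution = 1/p = 100 / rate%
= 100 / 1
= 100.0

100.0 pulls


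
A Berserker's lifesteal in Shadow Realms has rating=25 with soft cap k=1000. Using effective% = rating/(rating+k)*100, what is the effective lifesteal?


effective% = rating / (rating + k) * 100
= 25 / (25 + 1000) * 100
= 25 / 1025 * 100
= 0.02439 * 100
= 2.44%

2.44%


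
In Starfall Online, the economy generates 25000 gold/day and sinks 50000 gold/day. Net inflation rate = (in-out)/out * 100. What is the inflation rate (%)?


Net gold = 25000 - 50000 = -25000
Inflation rate = net / sunk * 100 = -25000 / 50000 * 100
= -0.5 * 100
= -50.00%

-50.00%


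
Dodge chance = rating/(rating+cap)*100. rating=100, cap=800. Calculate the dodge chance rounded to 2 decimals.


dodge% = 100 / (100 + 800) * 100
= 100 / 900 * 100
= 0.111111 * 100
= 11.11%

11.11%


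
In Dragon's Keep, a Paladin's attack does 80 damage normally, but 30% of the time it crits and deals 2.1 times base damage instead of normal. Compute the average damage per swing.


E[dmg] = base * (1 + crit_chance * (crit_mult - 1))
cc as decimal = 30/100 = 0.3
cm - 1 = 2.1 - 1 = 1.1
Bonus factor = 0.3 * 1.1 = 0.33
Total multiplier = 1 + 0.33 = 1.33
Expected damage = 80 * 1.33 = 106.40

106.40 damage


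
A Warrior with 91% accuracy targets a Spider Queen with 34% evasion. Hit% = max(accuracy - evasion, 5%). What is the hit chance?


accuracy - evasion = 91 - 34 = 57
Apply floor: max(57, 5) = 57
Hit chance = 57%

57%


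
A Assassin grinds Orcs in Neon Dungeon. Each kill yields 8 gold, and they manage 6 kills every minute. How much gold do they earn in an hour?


Gold per minute = 8 * 6 = 48
Gold per hour = 48 * 60 = 2880

2880 gold/hour


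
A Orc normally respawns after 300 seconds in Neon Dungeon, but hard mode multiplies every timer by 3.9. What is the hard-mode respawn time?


Respawn time = base * multiplier
= 300 * 3.9
= 1170.0 seconds

1170.0 seconds


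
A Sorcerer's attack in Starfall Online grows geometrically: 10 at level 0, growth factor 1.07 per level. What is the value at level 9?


value = base * growth^level
= 10 * 1.07^9
= 10 * 1.838459
= 18.38

18.38 attack


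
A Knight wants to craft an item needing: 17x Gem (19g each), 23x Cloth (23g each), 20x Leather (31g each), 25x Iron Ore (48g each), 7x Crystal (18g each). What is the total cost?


Cost breakdown:
  Gem: 17 * 19 = 323
  Cloth: 23 * 23 = 529
  Leather: 20 * 31 = 620
  Iron Ore: 25 * 48 = 1200
  Crystal: 7 * 18 = 126
Total = 323 + 529 + 620 + 1200 + 126 = 2798

2798 gold


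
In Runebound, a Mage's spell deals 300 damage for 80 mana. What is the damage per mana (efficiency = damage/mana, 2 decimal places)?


Efficiency = damage / mana
= 300 / 80
= 3.75

3.75 dmg/mana


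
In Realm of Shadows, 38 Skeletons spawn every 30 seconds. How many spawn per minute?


Spawns per minute = count * (60 / interval)
= 38 * (60 / 30)
= 38 * 2.0
= 76.0

76.0 per minute


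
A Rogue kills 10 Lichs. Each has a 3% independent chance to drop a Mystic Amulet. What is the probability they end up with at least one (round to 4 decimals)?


P(at least one) = 1 - P(none) = 1 - (1-p)^n
p = 3/100 = 0.03
1 - p = 0.97
(1 - p)^10 = 0.97^10 = 0.737424
P(at least one) = 1 - 0.737424 = 0.2626

0.2626


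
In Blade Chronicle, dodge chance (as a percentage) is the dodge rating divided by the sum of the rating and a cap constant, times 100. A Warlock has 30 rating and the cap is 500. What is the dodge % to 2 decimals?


dodge% = 30 / (30 + 500) * 100
= 30 / 530 * 100
= 0.056604 * 100
= 5.66%

5.66%


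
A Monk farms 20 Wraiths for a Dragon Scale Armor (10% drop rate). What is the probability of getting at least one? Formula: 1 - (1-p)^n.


P(at least one) = 1 - P(none) = 1 - (1-p)^n
p = 10/100 = 0.1
1 - p = 0.9
(1 - p)^20 = 0.9^20 = 0.121577
P(at least one) = 1 - 0.121577 = 0.8784

0.8784


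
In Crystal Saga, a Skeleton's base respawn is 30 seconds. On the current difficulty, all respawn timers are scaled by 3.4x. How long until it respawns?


Respawn time = base * multiplier
= 30 * 3.4
= 102.0 seconds

102.0 seconds


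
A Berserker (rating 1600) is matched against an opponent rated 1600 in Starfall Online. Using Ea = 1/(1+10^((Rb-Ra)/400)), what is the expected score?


Elo expected score: Ea = 1/(1 + 10^((Rb-Ra)/400))
Rb - Ra = 1600 - 1600 = 0
(Rb-Ra)/400 = 0/400 = 0.0
10^0.0 = 1.0
Ea = 1/(1 + 1.0) = 1/2.0 = 0.5000

0.5000


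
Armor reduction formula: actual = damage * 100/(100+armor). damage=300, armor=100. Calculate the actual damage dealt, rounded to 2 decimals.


actual = 300 * 100 / (100 + 100)
= 300 * 100 / 200
= 30000 / 200
= 150.00

150.00 damage


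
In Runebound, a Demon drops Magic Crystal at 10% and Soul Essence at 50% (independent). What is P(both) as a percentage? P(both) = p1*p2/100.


For independent events, P(both) = P(A) * P(B)
= 10% * 50%
= 500 / 100 %
= 5.0%

5.0%


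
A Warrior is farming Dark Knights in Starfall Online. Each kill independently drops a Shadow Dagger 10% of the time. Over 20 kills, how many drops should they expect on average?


Expected drops = kills * (drop_rate / 100)
= 20 * (10 / 100)
= 20 * 0.1
= 2.0

2.0 drops


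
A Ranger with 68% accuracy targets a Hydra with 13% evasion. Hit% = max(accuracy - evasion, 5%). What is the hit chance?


accuracy - evasion = 68 - 13 = 55
Apply floor: max(55, 5) = 55
Hit chance = 55%

55%


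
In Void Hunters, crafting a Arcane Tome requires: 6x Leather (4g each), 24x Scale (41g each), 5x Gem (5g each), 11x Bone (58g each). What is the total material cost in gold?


Cost breakdown:
  Leather: 6 * 4 = 24
  Scale: 24 * 41 = 984
  Gem: 5 * 5 = 25
  Bone: 11 * 58 = 638
Total = 24 + 984 + 25 + 638 = 1671

1671 gold


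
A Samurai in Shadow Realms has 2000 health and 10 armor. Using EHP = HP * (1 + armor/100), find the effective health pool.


EHP = 2000 * (1 + 10/100)
= 2000 * (1 + 0.1)
= 2000 * 1.1
= 2200.0

2200.0 EHP


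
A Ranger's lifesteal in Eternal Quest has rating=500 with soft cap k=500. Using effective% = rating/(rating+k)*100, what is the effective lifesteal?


effective% = rating / (rating + k) * 100
= 500 / (500 + 500) * 100
= 500 / 1000 * 100
= 0.5 * 100
= 50.00%

50.00%


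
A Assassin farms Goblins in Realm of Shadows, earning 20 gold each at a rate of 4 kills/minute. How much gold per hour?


Gold per minute = 20 * 4 = 80
Gold per hour = 80 * 60 = 4800

4800 gold/hour


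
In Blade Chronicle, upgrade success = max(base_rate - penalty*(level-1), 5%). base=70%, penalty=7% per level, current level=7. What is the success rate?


raw_rate = 70 - 7 * (7 - 1)
= 70 - 7 * 6
= 70 - 42
= 28
Apply floor: max(28, 5) = 28%

28%


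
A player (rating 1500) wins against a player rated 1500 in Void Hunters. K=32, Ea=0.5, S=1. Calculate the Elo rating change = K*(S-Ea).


Elo update: delta = K * (S - Ea), where S = 1 (wins)
S - Ea = 1 - 0.5 = 0.5
Rating change = 32 * 0.5
= 16.00

16.00 rating points


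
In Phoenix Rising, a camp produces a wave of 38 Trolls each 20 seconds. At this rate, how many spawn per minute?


Spawns per minute = count * (60 / interval)
= 38 * (60 / 20)
= 38 * 3.0
= 114.0

114.0 per minute


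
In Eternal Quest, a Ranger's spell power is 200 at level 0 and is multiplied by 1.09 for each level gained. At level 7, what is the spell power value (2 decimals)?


value = base * growth^level
= 200 * 1.09^7
= 200 * 1.828039
= 365.61

365.61 spell power


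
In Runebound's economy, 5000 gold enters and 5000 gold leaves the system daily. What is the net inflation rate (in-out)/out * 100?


Net gold = 5000 - 5000 = 0
Inflation rate = net / sunk * 100 = 0 / 5000 * 100
= 0.0 * 100
= 0.00%

0.00%


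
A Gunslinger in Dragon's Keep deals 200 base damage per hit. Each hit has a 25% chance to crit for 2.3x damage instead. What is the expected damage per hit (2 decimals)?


E[dmg] = base * (1 + crit_chance * (crit_mult - 1))
cc as decimal = 25/100 = 0.25
cm - 1 = 2.3 - 1 = 1.3
Bonus factor = 0.25 * 1.3 = 0.325
Total multiplier = 1 + 0.325 = 1.325
Expected damage = 200 * 1.325 = 265.00

265.00 damage


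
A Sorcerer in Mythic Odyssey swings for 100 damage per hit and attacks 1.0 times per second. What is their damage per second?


DPS = damage * attack_speed
= 100 * 1.0
= 100.0

100.0 DPS


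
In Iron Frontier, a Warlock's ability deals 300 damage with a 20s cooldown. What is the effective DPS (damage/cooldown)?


DPS = damage / cooldown
= 300 / 20
= 15.00

15.00 DPS


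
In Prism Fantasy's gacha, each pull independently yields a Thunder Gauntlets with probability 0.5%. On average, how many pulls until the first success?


Expected pulls for a geometric distribution = 1/p = 100 / rate%
= 100 / 0.5
= 200.0

200.0 pulls


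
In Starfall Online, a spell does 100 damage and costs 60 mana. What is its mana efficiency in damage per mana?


Efficiency = damage / mana
= 100 / 60
= 1.67

1.67 dmg/mana


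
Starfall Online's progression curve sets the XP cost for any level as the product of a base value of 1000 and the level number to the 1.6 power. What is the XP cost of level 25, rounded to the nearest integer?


XP = 1000 * level^1.6
Substitute level = 25:
XP = 1000 * 25^1.6
= 1000 * 172.4662
= 172466

172466 XP


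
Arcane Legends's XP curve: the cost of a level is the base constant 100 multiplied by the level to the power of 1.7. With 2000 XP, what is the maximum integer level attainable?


XP = 100 * level^1.7, so level = (XP / 100)^(1/1.7)
= (2000 / 100)^(1/1.7)
= 20.0^0.5882
= 5.8252
Floor: level = 5

level 5


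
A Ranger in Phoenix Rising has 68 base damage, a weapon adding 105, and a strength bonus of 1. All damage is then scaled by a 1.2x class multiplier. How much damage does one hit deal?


Sum base + weapon + str = 68 + 105 + 1 = 174
Multiply by 1.2:
174 * 1.2 = 208.8

208.8 damage


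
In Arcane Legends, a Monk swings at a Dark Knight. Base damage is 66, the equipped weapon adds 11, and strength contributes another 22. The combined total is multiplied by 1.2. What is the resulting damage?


Sum base + weapon + str = 66 + 11 + 22 = 99
Multiply by 1.2:
99 * 1.2 = 118.8

118.8 damage


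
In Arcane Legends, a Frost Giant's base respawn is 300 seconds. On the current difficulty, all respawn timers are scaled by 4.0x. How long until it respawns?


Respawn time = base * multiplier
= 300 * 4.0
= 1200.0 seconds

1200.0 seconds


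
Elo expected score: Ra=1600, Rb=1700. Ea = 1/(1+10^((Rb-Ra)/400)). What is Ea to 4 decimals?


Elo expected score: Ea = 1/(1 + 10^((Rb-Ra)/400))
Rb - Ra = 1700 - 1600 = 100
(Rb-Ra)/400 = 100/400 = 0.25
10^0.25 = 1.778279
Ea = 1/(1 + 1.778279) = 1/2.778279 = 0.3599

0.3599


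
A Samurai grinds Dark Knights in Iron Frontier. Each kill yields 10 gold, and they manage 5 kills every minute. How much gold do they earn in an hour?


Gold per minute = 10 * 5 = 50
Gold per hour = 50 * 60 = 3000

3000 gold/hour


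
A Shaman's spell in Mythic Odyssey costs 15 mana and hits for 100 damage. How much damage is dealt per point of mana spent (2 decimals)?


Efficiency = damage / mana
= 100 / 15
= 6.67

6.67 dmg/mana


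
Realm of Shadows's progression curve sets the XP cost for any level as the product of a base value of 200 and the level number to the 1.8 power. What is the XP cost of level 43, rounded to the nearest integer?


XP = 200 * level^1.8
Substitute level = 43:
XP = 200 * 43^1.8
= 200 * 871.4515
= 174290

174290 XP


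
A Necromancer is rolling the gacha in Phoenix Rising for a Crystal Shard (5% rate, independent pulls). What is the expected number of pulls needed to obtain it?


Expected pulls for a geometric distribution = 1/p = 100 / rate%
= 100 / 5
= 20.0

20.0 pulls


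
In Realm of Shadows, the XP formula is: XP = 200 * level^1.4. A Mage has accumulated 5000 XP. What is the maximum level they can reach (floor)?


XP = 200 * level^1.4, so level = (XP / 200)^(1/1.4)
= (5000 / 200)^(1/1.4)
= 25.0^0.7143
= 9.9662
Floor: level = 9

level 9


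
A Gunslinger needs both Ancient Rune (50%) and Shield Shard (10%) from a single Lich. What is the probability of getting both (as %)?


For independent events, P(both) = P(A) * P(B)
= 50% * 10%
= 500 / 100 %
= 5.0%

5.0%


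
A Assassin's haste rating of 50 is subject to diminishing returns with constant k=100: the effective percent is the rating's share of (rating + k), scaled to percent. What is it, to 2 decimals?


effective% = rating / (rating + k) * 100
= 50 / (50 + 100) * 100
= 50 / 150 * 100
= 0.333333 * 100
= 33.33%

33.33%


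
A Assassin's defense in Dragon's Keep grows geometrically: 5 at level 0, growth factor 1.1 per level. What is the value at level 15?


value = base * growth^level
= 5 * 1.1^15
= 5 * 4.177248
= 20.89

20.89 defense


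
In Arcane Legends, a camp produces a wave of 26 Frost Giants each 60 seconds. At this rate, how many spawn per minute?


Spawns per minute = count * (60 / interval)
= 26 * (60 / 60)
= 26 * 1.0
= 26.0

26.0 per minute


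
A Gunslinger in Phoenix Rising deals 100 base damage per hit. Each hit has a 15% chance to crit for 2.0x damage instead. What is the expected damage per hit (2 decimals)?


E[dmg] = base * (1 + crit_chance * (crit_mult - 1))
cc as decimal = 15/100 = 0.15
cm - 1 = 2.0 - 1 = 1.0
Bonus factor = 0.15 * 1.0 = 0.15
Total multiplier = 1 + 0.15 = 1.15
Expected damage = 100 * 1.15 = 115.00

115.00 damage


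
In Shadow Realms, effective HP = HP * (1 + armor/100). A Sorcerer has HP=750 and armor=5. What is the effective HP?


EHP = 750 * (1 + 5/100)
= 750 * (1 + 0.05)
= 750 * 1.05
= 787.5

787.5 EHP


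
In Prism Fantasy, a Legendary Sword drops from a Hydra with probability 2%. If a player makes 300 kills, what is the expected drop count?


Expected drops = kills * (drop_rate / 100)
= 300 * (2 / 100)
= 300 * 0.02
= 6.0

6.0 drops


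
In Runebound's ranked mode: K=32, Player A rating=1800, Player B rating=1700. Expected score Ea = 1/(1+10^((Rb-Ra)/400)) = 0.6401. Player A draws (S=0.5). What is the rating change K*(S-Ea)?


Elo update: delta = K * (S - Ea), where S = 0.5 (draws)
S - Ea = 0.5 - 0.6401 = -0.1401
Rating change = 32 * -0.1401
= -4.48

-4.48 rating points


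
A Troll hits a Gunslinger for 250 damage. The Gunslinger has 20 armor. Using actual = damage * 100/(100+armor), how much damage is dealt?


actual = 250 * 100 / (100 + 20)
= 250 * 100 / 120
= 25000 / 120
= 208.33

208.33 damage


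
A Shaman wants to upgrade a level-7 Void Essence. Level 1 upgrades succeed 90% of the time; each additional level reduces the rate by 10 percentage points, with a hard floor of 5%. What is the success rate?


raw_rate = 90 - 10 * (7 - 1)
= 90 - 10 * 6
= 90 - 60
= 30
Apply floor: max(30, 5) = 30%

30%


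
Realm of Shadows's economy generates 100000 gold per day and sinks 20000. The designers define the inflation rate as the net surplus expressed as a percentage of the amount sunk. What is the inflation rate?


Net gold = 100000 - 20000 = 80000
Inflation rate = net / sunk * 100 = 80000 / 20000 * 100
= 4.0 * 100
= 400.00%

400.00%


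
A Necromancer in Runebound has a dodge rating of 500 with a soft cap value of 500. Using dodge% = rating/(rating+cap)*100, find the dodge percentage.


dodge% = 500 / (500 + 500) * 100
= 500 / 1000 * 100
= 0.5 * 100
= 50.00%

50.00%


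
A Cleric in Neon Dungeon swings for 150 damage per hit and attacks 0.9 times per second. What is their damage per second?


DPS = damage * attack_speed
= 150 * 0.9
= 135.0

135.0 DPS


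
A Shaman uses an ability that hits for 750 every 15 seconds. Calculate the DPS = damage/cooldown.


DPS = damage / cooldown
= 750 / 15
= 50.00

50.00 DPS


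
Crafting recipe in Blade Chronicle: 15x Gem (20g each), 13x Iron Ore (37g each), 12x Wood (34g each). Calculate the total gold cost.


Cost breakdown:
  Gem: 15 * 20 = 300
  Iron Ore: 13 * 37 = 481
  Wood: 12 * 34 = 408
Total = 300 + 481 + 408 = 1189

1189 gold


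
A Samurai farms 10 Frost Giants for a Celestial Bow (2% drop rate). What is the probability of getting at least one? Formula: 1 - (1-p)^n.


P(at least one) = 1 - P(none) = 1 - (1-p)^n
p = 2/100 = 0.02
1 - p = 0.98
(1 - p)^10 = 0.98^10 = 0.817073
P(at least one) = 1 - 0.817073 = 0.1829

0.1829


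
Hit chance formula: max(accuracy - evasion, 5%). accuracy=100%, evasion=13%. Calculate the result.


accuracy - evasion = 100 - 13 = 87
Apply floor: max(87, 5) = 87
Hit chance = 87%

87%


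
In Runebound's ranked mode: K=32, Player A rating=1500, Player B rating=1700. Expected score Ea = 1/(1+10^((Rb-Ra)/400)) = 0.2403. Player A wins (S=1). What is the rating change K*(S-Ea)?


Elo update: delta = K * (S - Ea), where S = 1 (wins)
S - Ea = 1 - 0.2403 = 0.7597
Rating change = 32 * 0.7597
= 24.31

24.31 rating points


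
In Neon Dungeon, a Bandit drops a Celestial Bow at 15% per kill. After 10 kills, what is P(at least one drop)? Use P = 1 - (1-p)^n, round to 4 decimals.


P(at least one) = 1 - P(none) = 1 - (1-p)^n
p = 15/100 = 0.15
1 - p = 0.85
(1 - p)^10 = 0.85^10 = 0.196874
P(at least one) = 1 - 0.196874 = 0.8031

0.8031


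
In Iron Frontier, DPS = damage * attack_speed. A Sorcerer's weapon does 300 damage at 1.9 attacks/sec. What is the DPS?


DPS = damage * attack_speed
= 300 * 1.9
= 570.0

570.0 DPS


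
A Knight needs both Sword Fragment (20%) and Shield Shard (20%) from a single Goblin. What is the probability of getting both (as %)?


For independent events, P(both) = P(A) * P(B)
= 20% * 20%
= 400 / 100 %
= 4.0%

4.0%


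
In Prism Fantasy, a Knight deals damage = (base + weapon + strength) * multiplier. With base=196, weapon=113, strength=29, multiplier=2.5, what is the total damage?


Sum base + weapon + str = 196 + 113 + 29 = 338
Multiply by 2.5:
338 * 2.5 = 845.0

845.0 damage


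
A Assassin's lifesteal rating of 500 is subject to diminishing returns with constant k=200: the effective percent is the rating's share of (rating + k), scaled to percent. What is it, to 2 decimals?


effective% = rating / (rating + k) * 100
= 500 / (500 + 200) * 100
= 500 / 700 * 100
= 0.714286 * 100
= 71.43%

71.43%


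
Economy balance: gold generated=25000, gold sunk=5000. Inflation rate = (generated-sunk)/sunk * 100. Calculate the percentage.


Net gold = 25000 - 5000 = 20000
Inflation rate = net / sunk * 100 = 20000 / 5000 * 100
= 4.0 * 100
= 400.00%

400.00%


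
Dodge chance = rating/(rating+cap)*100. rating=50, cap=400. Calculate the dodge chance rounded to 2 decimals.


dodge% = 50 / (50 + 400) * 100
= 50 / 450 * 100
= 0.111111 * 100
= 11.11%

11.11%


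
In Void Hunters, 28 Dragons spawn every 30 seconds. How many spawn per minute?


Spawns per minute = count * (60 / interval)
= 28 * (60 / 30)
= 28 * 2.0
= 56.0

56.0 per minute


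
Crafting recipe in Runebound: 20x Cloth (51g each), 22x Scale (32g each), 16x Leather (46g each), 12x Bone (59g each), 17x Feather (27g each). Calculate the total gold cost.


Cost breakdown:
  Cloth: 20 * 51 = 1020
  Scale: 22 * 32 = 704
  Leather: 16 * 46 = 736
  Bone: 12 * 59 = 708
  Feather: 17 * 27 = 459
Total = 1020 + 704 + 736 + 708 + 459 = 3627

3627 gold
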